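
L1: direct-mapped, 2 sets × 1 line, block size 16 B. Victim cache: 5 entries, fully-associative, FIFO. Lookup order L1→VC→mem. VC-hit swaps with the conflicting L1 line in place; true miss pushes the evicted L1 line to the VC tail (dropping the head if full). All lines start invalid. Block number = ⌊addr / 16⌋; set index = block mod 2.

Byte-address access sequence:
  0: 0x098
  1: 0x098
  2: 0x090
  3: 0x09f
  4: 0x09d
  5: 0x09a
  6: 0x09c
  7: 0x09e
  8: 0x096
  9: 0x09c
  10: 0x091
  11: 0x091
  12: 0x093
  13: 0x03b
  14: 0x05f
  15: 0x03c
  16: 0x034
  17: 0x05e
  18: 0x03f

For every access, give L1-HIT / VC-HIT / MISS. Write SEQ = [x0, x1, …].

SEQ = [MISS, L1-HIT, L1-HIT, L1-HIT, L1-HIT, L1-HIT, L1-HIT, L1-HIT, L1-HIT, L1-HIT, L1-HIT, L1-HIT, L1-HIT, MISS, MISS, VC-HIT, L1-HIT, VC-HIT, VC-HIT]

0: 0x98 (blk 9, set 1) → MISS  vc=[]
1: 0x98 (blk 9, set 1) → L1-HIT  vc=[]
2: 0x90 (blk 9, set 1) → L1-HIT  vc=[]
3: 0x9f (blk 9, set 1) → L1-HIT  vc=[]
4: 0x9d (blk 9, set 1) → L1-HIT  vc=[]
5: 0x9a (blk 9, set 1) → L1-HIT  vc=[]
6: 0x9c (blk 9, set 1) → L1-HIT  vc=[]
7: 0x9e (blk 9, set 1) → L1-HIT  vc=[]
8: 0x96 (blk 9, set 1) → L1-HIT  vc=[]
9: 0x9c (blk 9, set 1) → L1-HIT  vc=[]
10: 0x91 (blk 9, set 1) → L1-HIT  vc=[]
11: 0x91 (blk 9, set 1) → L1-HIT  vc=[]
12: 0x93 (blk 9, set 1) → L1-HIT  vc=[]
13: 0x3b (blk 3, set 1) → MISS  vc=[9]
14: 0x5f (blk 5, set 1) → MISS  vc=[9, 3]
15: 0x3c (blk 3, set 1) → VC-HIT  vc=[9, 5]
16: 0x34 (blk 3, set 1) → L1-HIT  vc=[9, 5]
17: 0x5e (blk 5, set 1) → VC-HIT  vc=[9, 3]
18: 0x3f (blk 3, set 1) → VC-HIT  vc=[9, 5]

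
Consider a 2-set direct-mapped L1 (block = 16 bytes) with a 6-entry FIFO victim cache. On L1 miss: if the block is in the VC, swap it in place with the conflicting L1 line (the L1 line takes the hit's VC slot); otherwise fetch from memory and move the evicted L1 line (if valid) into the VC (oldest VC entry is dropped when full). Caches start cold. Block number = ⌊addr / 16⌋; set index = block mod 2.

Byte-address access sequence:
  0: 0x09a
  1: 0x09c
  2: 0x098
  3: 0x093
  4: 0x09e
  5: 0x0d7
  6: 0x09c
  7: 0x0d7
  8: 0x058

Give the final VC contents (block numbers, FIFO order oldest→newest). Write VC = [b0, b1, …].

VC = [9, 13]

  [0] addr=0x9a blk=9 s=1: MISS | VC []
  [1] addr=0x9c blk=9 s=1: L1-HIT | VC []
  [2] addr=0x98 blk=9 s=1: L1-HIT | VC []
  [3] addr=0x93 blk=9 s=1: L1-HIT | VC []
  [4] addr=0x9e blk=9 s=1: L1-HIT | VC []
  [5] addr=0xd7 blk=13 s=1: MISS | VC [9]
  [6] addr=0x9c blk=9 s=1: VC-HIT | VC [13]
  [7] addr=0xd7 blk=13 s=1: VC-HIT | VC [9]
  [8] addr=0x58 blk=5 s=1: MISS | VC [9, 13]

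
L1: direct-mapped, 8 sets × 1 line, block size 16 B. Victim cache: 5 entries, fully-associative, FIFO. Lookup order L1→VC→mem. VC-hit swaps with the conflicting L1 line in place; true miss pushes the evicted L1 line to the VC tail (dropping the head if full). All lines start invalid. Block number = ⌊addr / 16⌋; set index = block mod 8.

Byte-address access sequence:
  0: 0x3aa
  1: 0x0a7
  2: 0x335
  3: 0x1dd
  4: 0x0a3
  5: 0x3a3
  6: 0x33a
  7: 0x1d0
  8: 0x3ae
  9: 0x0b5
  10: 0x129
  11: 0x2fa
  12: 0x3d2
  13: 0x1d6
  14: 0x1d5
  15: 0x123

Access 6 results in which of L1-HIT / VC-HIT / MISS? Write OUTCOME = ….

OUTCOME = L1-HIT

#0 0x3aa→b58/s2 MISS; vc=[]
#1 0xa7→b10/s2 MISS; vc=[58]
#2 0x335→b51/s3 MISS; vc=[58]
#3 0x1dd→b29/s5 MISS; vc=[58]
#4 0xa3→b10/s2 L1-HIT; vc=[58]
#5 0x3a3→b58/s2 VC-HIT; vc=[10]
#6 0x33a→b51/s3 L1-HIT; vc=[10]
#7 0x1d0→b29/s5 L1-HIT; vc=[10]
#8 0x3ae→b58/s2 L1-HIT; vc=[10]
#9 0xb5→b11/s3 MISS; vc=[10,51]
#10 0x129→b18/s2 MISS; vc=[10,51,58]
#11 0x2fa→b47/s7 MISS; vc=[10,51,58]
#12 0x3d2→b61/s5 MISS; vc=[10,51,58,29]
#13 0x1d6→b29/s5 VC-HIT; vc=[10,51,58,61]
#14 0x1d5→b29/s5 L1-HIT; vc=[10,51,58,61]
#15 0x123→b18/s2 L1-HIT; vc=[10,51,58,61]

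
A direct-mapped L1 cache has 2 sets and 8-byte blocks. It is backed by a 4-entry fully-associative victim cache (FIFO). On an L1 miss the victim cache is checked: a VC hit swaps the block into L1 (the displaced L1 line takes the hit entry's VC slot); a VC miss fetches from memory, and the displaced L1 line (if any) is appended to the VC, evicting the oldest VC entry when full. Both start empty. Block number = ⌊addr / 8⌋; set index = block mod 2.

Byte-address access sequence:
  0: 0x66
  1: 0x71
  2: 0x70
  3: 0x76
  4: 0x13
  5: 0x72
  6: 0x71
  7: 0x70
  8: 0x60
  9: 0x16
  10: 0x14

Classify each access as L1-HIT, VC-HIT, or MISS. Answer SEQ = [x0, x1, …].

SEQ = [MISS, MISS, L1-HIT, L1-HIT, MISS, VC-HIT, L1-HIT, L1-HIT, VC-HIT, VC-HIT, L1-HIT]

  [0] addr=0x66 blk=12 s=0: MISS | VC []
  [1] addr=0x71 blk=14 s=0: MISS | VC [12]
  [2] addr=0x70 blk=14 s=0: L1-HIT | VC [12]
  [3] addr=0x76 blk=14 s=0: L1-HIT | VC [12]
  [4] addr=0x13 blk=2 s=0: MISS | VC [12, 14]
  [5] addr=0x72 blk=14 s=0: VC-HIT | VC [12, 2]
  [6] addr=0x71 blk=14 s=0: L1-HIT | VC [12, 2]
  [7] addr=0x70 blk=14 s=0: L1-HIT | VC [12, 2]
  [8] addr=0x60 blk=12 s=0: VC-HIT | VC [14, 2]
  [9] addr=0x16 blk=2 s=0: VC-HIT | VC [14, 12]
  [10] addr=0x14 blk=2 s=0: L1-HIT | VC [14, 12]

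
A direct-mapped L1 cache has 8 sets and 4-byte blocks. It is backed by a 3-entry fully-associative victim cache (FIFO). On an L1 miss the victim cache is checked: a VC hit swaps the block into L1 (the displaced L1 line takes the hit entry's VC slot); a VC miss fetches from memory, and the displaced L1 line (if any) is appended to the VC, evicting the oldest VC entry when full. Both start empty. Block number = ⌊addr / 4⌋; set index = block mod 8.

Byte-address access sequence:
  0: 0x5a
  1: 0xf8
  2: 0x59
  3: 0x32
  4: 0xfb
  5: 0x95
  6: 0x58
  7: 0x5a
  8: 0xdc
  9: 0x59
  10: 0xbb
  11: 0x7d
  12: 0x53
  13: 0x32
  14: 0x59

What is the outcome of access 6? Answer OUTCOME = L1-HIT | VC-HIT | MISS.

OUTCOME = VC-HIT

  [0] addr=0x5a blk=22 s=6: MISS | VC []
  [1] addr=0xf8 blk=62 s=6: MISS | VC [22]
  [2] addr=0x59 blk=22 s=6: VC-HIT | VC [62]
  [3] addr=0x32 blk=12 s=4: MISS | VC [62]
  [4] addr=0xfb blk=62 s=6: VC-HIT | VC [22]
  [5] addr=0x95 blk=37 s=5: MISS | VC [22]
  [6] addr=0x58 blk=22 s=6: VC-HIT | VC [62]
  [7] addr=0x5a blk=22 s=6: L1-HIT | VC [62]
  [8] addr=0xdc blk=55 s=7: MISS | VC [62]
  [9] addr=0x59 blk=22 s=6: L1-HIT | VC [62]
  [10] addr=0xbb blk=46 s=6: MISS | VC [62, 22]
  [11] addr=0x7d blk=31 s=7: MISS | VC [62, 22, 55]
  [12] addr=0x53 blk=20 s=4: MISS | VC [22, 55, 12]
  [13] addr=0x32 blk=12 s=4: VC-HIT | VC [22, 55, 20]
  [14] addr=0x59 blk=22 s=6: VC-HIT | VC [46, 55, 20]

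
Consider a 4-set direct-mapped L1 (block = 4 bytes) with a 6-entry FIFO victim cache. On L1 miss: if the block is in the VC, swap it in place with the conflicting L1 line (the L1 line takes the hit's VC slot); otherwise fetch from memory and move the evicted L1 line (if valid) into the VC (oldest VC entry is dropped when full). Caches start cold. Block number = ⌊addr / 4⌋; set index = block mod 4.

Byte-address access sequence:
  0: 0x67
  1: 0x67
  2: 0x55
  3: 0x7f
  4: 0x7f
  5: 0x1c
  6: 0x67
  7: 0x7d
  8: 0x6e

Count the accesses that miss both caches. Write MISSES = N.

MISSES = 5

#0 0x67→b25/s1 MISS; vc=[]
#1 0x67→b25/s1 L1-HIT; vc=[]
#2 0x55→b21/s1 MISS; vc=[25]
#3 0x7f→b31/s3 MISS; vc=[25]
#4 0x7f→b31/s3 L1-HIT; vc=[25]
#5 0x1c→b7/s3 MISS; vc=[25,31]
#6 0x67→b25/s1 VC-HIT; vc=[21,31]
#7 0x7d→b31/s3 VC-HIT; vc=[21,7]
#8 0x6e→b27/s3 MISS; vc=[21,7,31]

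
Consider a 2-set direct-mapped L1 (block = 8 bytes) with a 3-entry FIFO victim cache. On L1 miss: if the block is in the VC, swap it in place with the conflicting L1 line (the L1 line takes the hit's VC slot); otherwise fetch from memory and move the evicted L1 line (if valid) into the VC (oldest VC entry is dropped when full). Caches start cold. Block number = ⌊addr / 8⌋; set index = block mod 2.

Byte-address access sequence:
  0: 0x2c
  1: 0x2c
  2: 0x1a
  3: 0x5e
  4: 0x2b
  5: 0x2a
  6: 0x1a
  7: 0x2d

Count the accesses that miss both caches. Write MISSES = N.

MISSES = 3

0: 0x2c (blk 5, set 1) → MISS  vc=[]
1: 0x2c (blk 5, set 1) → L1-HIT  vc=[]
2: 0x1a (blk 3, set 1) → MISS  vc=[5]
3: 0x5e (blk 11, set 1) → MISS  vc=[5, 3]
4: 0x2b (blk 5, set 1) → VC-HIT  vc=[11, 3]
5: 0x2a (blk 5, set 1) → L1-HIT  vc=[11, 3]
6: 0x1a (blk 3, set 1) → VC-HIT  vc=[11, 5]
7: 0x2d (blk 5, set 1) → VC-HIT  vc=[11, 3]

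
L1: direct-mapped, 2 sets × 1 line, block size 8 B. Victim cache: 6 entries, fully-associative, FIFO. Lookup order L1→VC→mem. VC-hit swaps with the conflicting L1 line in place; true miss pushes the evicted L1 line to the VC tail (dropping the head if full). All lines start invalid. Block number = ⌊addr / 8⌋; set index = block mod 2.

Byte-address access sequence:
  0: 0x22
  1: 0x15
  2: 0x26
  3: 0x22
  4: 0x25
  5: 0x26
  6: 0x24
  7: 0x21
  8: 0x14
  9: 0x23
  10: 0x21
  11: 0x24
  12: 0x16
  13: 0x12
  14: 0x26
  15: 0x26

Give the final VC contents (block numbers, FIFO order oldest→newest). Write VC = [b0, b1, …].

VC = [2]

0: 0x22 (blk 4, set 0) → MISS  vc=[]
1: 0x15 (blk 2, set 0) → MISS  vc=[4]
2: 0x26 (blk 4, set 0) → VC-HIT  vc=[2]
3: 0x22 (blk 4, set 0) → L1-HIT  vc=[2]
4: 0x25 (blk 4, set 0) → L1-HIT  vc=[2]
5: 0x26 (blk 4, set 0) → L1-HIT  vc=[2]
6: 0x24 (blk 4, set 0) → L1-HIT  vc=[2]
7: 0x21 (blk 4, set 0) → L1-HIT  vc=[2]
8: 0x14 (blk 2, set 0) → VC-HIT  vc=[4]
9: 0x23 (blk 4, set 0) → VC-HIT  vc=[2]
10: 0x21 (blk 4, set 0) → L1-HIT  vc=[2]
11: 0x24 (blk 4, set 0) → L1-HIT  vc=[2]
12: 0x16 (blk 2, set 0) → VC-HIT  vc=[4]
13: 0x12 (blk 2, set 0) → L1-HIT  vc=[4]
14: 0x26 (blk 4, set 0) → VC-HIT  vc=[2]
15: 0x26 (blk 4, set 0) → L1-HIT  vc=[2]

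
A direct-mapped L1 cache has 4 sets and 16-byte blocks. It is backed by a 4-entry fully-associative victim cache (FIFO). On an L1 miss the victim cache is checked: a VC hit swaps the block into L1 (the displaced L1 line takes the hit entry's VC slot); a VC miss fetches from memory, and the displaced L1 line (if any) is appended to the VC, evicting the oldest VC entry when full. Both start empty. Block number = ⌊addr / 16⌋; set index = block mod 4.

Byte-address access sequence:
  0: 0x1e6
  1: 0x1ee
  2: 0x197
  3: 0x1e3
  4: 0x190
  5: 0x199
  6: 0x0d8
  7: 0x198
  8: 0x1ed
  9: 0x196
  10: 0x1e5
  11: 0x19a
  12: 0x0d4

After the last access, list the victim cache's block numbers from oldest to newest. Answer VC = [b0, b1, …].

  [0] addr=0x1e6 blk=30 s=2: MISS | VC []
  [1] addr=0x1ee blk=30 s=2: L1-HIT | VC []
  [2] addr=0x197 blk=25 s=1: MISS | VC []
  [3] addr=0x1e3 blk=30 s=2: L1-HIT | VC []
  [4] addr=0x190 blk=25 s=1: L1-HIT | VC []
  [5] addr=0x199 blk=25 s=1: L1-HIT | VC []
  [6] addr=0xd8 blk=13 s=1: MISS | VC [25]
  [7] addr=0x198 blk=25 s=1: VC-HIT | VC [13]
  [8] addr=0x1ed blk=30 s=2: L1-HIT | VC [13]
  [9] addr=0x196 blk=25 s=1: L1-HIT | VC [13]
  [10] addr=0x1e5 blk=30 s=2: L1-HIT | VC [13]
  [11] addr=0x19a blk=25 s=1: L1-HIT | VC [13]
  [12] addr=0xd4 blk=13 s=1: VC-HIT | VC [25]

VC = [25]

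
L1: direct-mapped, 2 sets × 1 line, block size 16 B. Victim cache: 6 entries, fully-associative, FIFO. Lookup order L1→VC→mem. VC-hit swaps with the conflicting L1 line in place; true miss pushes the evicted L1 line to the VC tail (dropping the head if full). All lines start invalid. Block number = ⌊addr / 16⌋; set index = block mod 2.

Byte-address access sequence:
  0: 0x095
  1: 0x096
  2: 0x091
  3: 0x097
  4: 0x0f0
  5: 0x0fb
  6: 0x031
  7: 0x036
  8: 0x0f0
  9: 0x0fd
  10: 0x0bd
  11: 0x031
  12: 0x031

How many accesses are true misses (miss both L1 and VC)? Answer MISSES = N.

MISSES = 4

#0 0x95→b9/s1 MISS; vc=[]
#1 0x96→b9/s1 L1-HIT; vc=[]
#2 0x91→b9/s1 L1-HIT; vc=[]
#3 0x97→b9/s1 L1-HIT; vc=[]
#4 0xf0→b15/s1 MISS; vc=[9]
#5 0xfb→b15/s1 L1-HIT; vc=[9]
#6 0x31→b3/s1 MISS; vc=[9,15]
#7 0x36→b3/s1 L1-HIT; vc=[9,15]
#8 0xf0→b15/s1 VC-HIT; vc=[9,3]
#9 0xfd→b15/s1 L1-HIT; vc=[9,3]
#10 0xbd→b11/s1 MISS; vc=[9,3,15]
#11 0x31→b3/s1 VC-HIT; vc=[9,11,15]
#12 0x31→b3/s1 L1-HIT; vc=[9,11,15]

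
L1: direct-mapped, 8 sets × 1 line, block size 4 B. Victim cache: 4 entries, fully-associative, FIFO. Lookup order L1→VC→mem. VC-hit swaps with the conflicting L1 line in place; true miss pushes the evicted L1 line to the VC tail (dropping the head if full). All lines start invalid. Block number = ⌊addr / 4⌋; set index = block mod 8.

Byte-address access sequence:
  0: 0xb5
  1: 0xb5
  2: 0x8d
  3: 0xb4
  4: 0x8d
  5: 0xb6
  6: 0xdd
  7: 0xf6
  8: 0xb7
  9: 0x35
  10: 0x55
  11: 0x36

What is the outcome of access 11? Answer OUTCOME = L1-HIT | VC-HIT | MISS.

0: 0xb5 (blk 45, set 5) → MISS  vc=[]
1: 0xb5 (blk 45, set 5) → L1-HIT  vc=[]
2: 0x8d (blk 35, set 3) → MISS  vc=[]
3: 0xb4 (blk 45, set 5) → L1-HIT  vc=[]
4: 0x8d (blk 35, set 3) → L1-HIT  vc=[]
5: 0xb6 (blk 45, set 5) → L1-HIT  vc=[]
6: 0xdd (blk 55, set 7) → MISS  vc=[]
7: 0xf6 (blk 61, set 5) → MISS  vc=[45]
8: 0xb7 (blk 45, set 5) → VC-HIT  vc=[61]
9: 0x35 (blk 13, set 5) → MISS  vc=[61, 45]
10: 0x55 (blk 21, set 5) → MISS  vc=[61, 45, 13]
11: 0x36 (blk 13, set 5) → VC-HIT  vc=[61, 45, 21]

OUTCOME = VC-HIT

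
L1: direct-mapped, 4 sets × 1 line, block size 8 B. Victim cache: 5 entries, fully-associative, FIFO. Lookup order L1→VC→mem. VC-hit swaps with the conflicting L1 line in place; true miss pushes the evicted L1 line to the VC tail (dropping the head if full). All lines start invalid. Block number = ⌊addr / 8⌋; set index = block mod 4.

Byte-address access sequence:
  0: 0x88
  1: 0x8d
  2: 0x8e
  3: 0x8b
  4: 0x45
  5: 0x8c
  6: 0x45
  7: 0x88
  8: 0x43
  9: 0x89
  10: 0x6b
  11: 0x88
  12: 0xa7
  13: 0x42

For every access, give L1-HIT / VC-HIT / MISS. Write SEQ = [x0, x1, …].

  [0] addr=0x88 blk=17 s=1: MISS | VC []
  [1] addr=0x8d blk=17 s=1: L1-HIT | VC []
  [2] addr=0x8e blk=17 s=1: L1-HIT | VC []
  [3] addr=0x8b blk=17 s=1: L1-HIT | VC []
  [4] addr=0x45 blk=8 s=0: MISS | VC []
  [5] addr=0x8c blk=17 s=1: L1-HIT | VC []
  [6] addr=0x45 blk=8 s=0: L1-HIT | VC []
  [7] addr=0x88 blk=17 s=1: L1-HIT | VC []
  [8] addr=0x43 blk=8 s=0: L1-HIT | VC []
  [9] addr=0x89 blk=17 s=1: L1-HIT | VC []
  [10] addr=0x6b blk=13 s=1: MISS | VC [17]
  [11] addr=0x88 blk=17 s=1: VC-HIT | VC [13]
  [12] addr=0xa7 blk=20 s=0: MISS | VC [13, 8]
  [13] addr=0x42 blk=8 s=0: VC-HIT | VC [13, 20]

SEQ = [MISS, L1-HIT, L1-HIT, L1-HIT, MISS, L1-HIT, L1-HIT, L1-HIT, L1-HIT, L1-HIT, MISS, VC-HIT, MISS, VC-HIT]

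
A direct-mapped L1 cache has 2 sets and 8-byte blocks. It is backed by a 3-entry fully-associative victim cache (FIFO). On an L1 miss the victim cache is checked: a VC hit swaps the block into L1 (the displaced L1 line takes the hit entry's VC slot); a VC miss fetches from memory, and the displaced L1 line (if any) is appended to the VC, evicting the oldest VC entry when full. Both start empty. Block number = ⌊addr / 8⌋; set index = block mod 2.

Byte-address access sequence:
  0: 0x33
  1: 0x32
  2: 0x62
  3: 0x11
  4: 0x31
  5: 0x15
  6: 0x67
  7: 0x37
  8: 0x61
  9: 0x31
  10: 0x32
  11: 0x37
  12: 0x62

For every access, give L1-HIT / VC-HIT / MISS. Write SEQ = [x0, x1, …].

0: 0x33 (blk 6, set 0) → MISS  vc=[]
1: 0x32 (blk 6, set 0) → L1-HIT  vc=[]
2: 0x62 (blk 12, set 0) → MISS  vc=[6]
3: 0x11 (blk 2, set 0) → MISS  vc=[6, 12]
4: 0x31 (blk 6, set 0) → VC-HIT  vc=[2, 12]
5: 0x15 (blk 2, set 0) → VC-HIT  vc=[6, 12]
6: 0x67 (blk 12, set 0) → VC-HIT  vc=[6, 2]
7: 0x37 (blk 6, set 0) → VC-HIT  vc=[12, 2]
8: 0x61 (blk 12, set 0) → VC-HIT  vc=[6, 2]
9: 0x31 (blk 6, set 0) → VC-HIT  vc=[12, 2]
10: 0x32 (blk 6, set 0) → L1-HIT  vc=[12, 2]
11: 0x37 (blk 6, set 0) → L1-HIT  vc=[12, 2]
12: 0x62 (blk 12, set 0) → VC-HIT  vc=[6, 2]

SEQ = [MISS, L1-HIT, MISS, MISS, VC-HIT, VC-HIT, VC-HIT, VC-HIT, VC-HIT, VC-HIT, L1-HIT, L1-HIT, VC-HIT]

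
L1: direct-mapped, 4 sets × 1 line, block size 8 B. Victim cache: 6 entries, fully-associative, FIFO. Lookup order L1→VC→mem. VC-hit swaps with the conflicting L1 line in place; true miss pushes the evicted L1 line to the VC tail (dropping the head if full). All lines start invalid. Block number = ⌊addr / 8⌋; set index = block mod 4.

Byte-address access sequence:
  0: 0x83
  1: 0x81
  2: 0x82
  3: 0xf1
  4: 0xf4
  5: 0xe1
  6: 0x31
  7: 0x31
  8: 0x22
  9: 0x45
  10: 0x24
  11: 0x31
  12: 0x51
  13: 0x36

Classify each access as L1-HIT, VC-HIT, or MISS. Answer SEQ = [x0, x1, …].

SEQ = [MISS, L1-HIT, L1-HIT, MISS, L1-HIT, MISS, MISS, L1-HIT, MISS, MISS, VC-HIT, L1-HIT, MISS, VC-HIT]

  [0] addr=0x83 blk=16 s=0: MISS | VC []
  [1] addr=0x81 blk=16 s=0: L1-HIT | VC []
  [2] addr=0x82 blk=16 s=0: L1-HIT | VC []
  [3] addr=0xf1 blk=30 s=2: MISS | VC []
  [4] addr=0xf4 blk=30 s=2: L1-HIT | VC []
  [5] addr=0xe1 blk=28 s=0: MISS | VC [16]
  [6] addr=0x31 blk=6 s=2: MISS | VC [16, 30]
  [7] addr=0x31 blk=6 s=2: L1-HIT | VC [16, 30]
  [8] addr=0x22 blk=4 s=0: MISS | VC [16, 30, 28]
  [9] addr=0x45 blk=8 s=0: MISS | VC [16, 30, 28, 4]
  [10] addr=0x24 blk=4 s=0: VC-HIT | VC [16, 30, 28, 8]
  [11] addr=0x31 blk=6 s=2: L1-HIT | VC [16, 30, 28, 8]
  [12] addr=0x51 blk=10 s=2: MISS | VC [16, 30, 28, 8, 6]
  [13] addr=0x36 blk=6 s=2: VC-HIT | VC [16, 30, 28, 8, 10]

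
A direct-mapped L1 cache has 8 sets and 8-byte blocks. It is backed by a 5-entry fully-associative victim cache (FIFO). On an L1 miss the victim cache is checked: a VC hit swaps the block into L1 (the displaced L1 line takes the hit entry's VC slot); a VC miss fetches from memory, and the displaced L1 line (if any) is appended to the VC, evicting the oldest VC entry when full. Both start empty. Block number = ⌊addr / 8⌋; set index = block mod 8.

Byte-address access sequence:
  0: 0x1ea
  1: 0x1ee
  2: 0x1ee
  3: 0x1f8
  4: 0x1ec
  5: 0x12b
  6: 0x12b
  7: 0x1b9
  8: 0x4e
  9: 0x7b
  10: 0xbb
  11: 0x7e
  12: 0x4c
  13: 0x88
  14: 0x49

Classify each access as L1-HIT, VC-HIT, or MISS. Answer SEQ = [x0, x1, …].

0: 0x1ea (blk 61, set 5) → MISS  vc=[]
1: 0x1ee (blk 61, set 5) → L1-HIT  vc=[]
2: 0x1ee (blk 61, set 5) → L1-HIT  vc=[]
3: 0x1f8 (blk 63, set 7) → MISS  vc=[]
4: 0x1ec (blk 61, set 5) → L1-HIT  vc=[]
5: 0x12b (blk 37, set 5) → MISS  vc=[61]
6: 0x12b (blk 37, set 5) → L1-HIT  vc=[61]
7: 0x1b9 (blk 55, set 7) → MISS  vc=[61, 63]
8: 0x4e (blk 9, set 1) → MISS  vc=[61, 63]
9: 0x7b (blk 15, set 7) → MISS  vc=[61, 63, 55]
10: 0xbb (blk 23, set 7) → MISS  vc=[61, 63, 55, 15]
11: 0x7e (blk 15, set 7) → VC-HIT  vc=[61, 63, 55, 23]
12: 0x4c (blk 9, set 1) → L1-HIT  vc=[61, 63, 55, 23]
13: 0x88 (blk 17, set 1) → MISS  vc=[61, 63, 55, 23, 9]
14: 0x49 (blk 9, set 1) → VC-HIT  vc=[61, 63, 55, 23, 17]

SEQ = [MISS, L1-HIT, L1-HIT, MISS, L1-HIT, MISS, L1-HIT, MISS, MISS, MISS, MISS, VC-HIT, L1-HIT, MISS, VC-HIT]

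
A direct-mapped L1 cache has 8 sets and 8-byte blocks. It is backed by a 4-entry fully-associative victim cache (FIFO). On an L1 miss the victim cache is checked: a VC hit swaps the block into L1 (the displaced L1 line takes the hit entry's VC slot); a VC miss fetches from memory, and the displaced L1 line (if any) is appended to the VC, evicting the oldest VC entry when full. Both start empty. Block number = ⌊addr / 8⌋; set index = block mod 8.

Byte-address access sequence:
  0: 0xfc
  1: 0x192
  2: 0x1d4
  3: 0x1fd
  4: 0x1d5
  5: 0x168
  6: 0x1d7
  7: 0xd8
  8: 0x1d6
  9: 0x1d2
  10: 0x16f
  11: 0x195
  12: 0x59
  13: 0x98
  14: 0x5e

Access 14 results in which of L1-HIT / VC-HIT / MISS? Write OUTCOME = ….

#0 0xfc→b31/s7 MISS; vc=[]
#1 0x192→b50/s2 MISS; vc=[]
#2 0x1d4→b58/s2 MISS; vc=[50]
#3 0x1fd→b63/s7 MISS; vc=[50,31]
#4 0x1d5→b58/s2 L1-HIT; vc=[50,31]
#5 0x168→b45/s5 MISS; vc=[50,31]
#6 0x1d7→b58/s2 L1-HIT; vc=[50,31]
#7 0xd8→b27/s3 MISS; vc=[50,31]
#8 0x1d6→b58/s2 L1-HIT; vc=[50,31]
#9 0x1d2→b58/s2 L1-HIT; vc=[50,31]
#10 0x16f→b45/s5 L1-HIT; vc=[50,31]
#11 0x195→b50/s2 VC-HIT; vc=[58,31]
#12 0x59→b11/s3 MISS; vc=[58,31,27]
#13 0x98→b19/s3 MISS; vc=[58,31,27,11]
#14 0x5e→b11/s3 VC-HIT; vc=[58,31,27,19]

OUTCOME = VC-HIT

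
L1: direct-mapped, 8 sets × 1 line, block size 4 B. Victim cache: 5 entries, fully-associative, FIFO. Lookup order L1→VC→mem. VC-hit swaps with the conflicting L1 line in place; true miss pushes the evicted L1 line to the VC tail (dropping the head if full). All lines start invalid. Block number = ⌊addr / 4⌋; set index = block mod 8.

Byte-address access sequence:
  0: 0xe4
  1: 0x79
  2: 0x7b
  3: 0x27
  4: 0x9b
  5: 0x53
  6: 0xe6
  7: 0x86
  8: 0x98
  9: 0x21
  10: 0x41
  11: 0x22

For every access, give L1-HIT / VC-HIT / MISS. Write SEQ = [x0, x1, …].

  [0] addr=0xe4 blk=57 s=1: MISS | VC []
  [1] addr=0x79 blk=30 s=6: MISS | VC []
  [2] addr=0x7b blk=30 s=6: L1-HIT | VC []
  [3] addr=0x27 blk=9 s=1: MISS | VC [57]
  [4] addr=0x9b blk=38 s=6: MISS | VC [57, 30]
  [5] addr=0x53 blk=20 s=4: MISS | VC [57, 30]
  [6] addr=0xe6 blk=57 s=1: VC-HIT | VC [9, 30]
  [7] addr=0x86 blk=33 s=1: MISS | VC [9, 30, 57]
  [8] addr=0x98 blk=38 s=6: L1-HIT | VC [9, 30, 57]
  [9] addr=0x21 blk=8 s=0: MISS | VC [9, 30, 57]
  [10] addr=0x41 blk=16 s=0: MISS | VC [9, 30, 57, 8]
  [11] addr=0x22 blk=8 s=0: VC-HIT | VC [9, 30, 57, 16]

SEQ = [MISS, MISS, L1-HIT, MISS, MISS, MISS, VC-HIT, MISS, L1-HIT, MISS, MISS, VC-HIT]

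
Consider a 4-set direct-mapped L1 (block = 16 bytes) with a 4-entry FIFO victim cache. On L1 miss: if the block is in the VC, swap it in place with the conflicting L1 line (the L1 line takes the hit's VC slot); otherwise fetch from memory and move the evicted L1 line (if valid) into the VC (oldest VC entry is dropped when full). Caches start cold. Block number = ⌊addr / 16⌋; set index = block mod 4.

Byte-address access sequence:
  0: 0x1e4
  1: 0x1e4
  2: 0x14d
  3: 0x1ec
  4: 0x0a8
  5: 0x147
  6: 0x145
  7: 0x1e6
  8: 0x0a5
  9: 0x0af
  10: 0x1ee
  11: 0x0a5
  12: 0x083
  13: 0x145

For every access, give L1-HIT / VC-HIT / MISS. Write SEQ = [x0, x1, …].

  [0] addr=0x1e4 blk=30 s=2: MISS | VC []
  [1] addr=0x1e4 blk=30 s=2: L1-HIT | VC []
  [2] addr=0x14d blk=20 s=0: MISS | VC []
  [3] addr=0x1ec blk=30 s=2: L1-HIT | VC []
  [4] addr=0xa8 blk=10 s=2: MISS | VC [30]
  [5] addr=0x147 blk=20 s=0: L1-HIT | VC [30]
  [6] addr=0x145 blk=20 s=0: L1-HIT | VC [30]
  [7] addr=0x1e6 blk=30 s=2: VC-HIT | VC [10]
  [8] addr=0xa5 blk=10 s=2: VC-HIT | VC [30]
  [9] addr=0xaf blk=10 s=2: L1-HIT | VC [30]
  [10] addr=0x1ee blk=30 s=2: VC-HIT | VC [10]
  [11] addr=0xa5 blk=10 s=2: VC-HIT | VC [30]
  [12] addr=0x83 blk=8 s=0: MISS | VC [30, 20]
  [13] addr=0x145 blk=20 s=0: VC-HIT | VC [30, 8]

SEQ = [MISS, L1-HIT, MISS, L1-HIT, MISS, L1-HIT, L1-HIT, VC-HIT, VC-HIT, L1-HIT, VC-HIT, VC-HIT, MISS, VC-HIT]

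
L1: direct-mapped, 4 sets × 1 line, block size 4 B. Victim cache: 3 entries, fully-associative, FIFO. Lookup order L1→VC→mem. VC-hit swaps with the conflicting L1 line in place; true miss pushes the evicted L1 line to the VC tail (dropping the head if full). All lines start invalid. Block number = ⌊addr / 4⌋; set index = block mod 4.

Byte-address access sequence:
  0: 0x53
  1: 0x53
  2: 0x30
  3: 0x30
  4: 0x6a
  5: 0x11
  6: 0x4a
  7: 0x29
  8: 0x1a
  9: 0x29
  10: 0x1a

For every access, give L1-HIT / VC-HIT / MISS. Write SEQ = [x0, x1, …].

0: 0x53 (blk 20, set 0) → MISS  vc=[]
1: 0x53 (blk 20, set 0) → L1-HIT  vc=[]
2: 0x30 (blk 12, set 0) → MISS  vc=[20]
3: 0x30 (blk 12, set 0) → L1-HIT  vc=[20]
4: 0x6a (blk 26, set 2) → MISS  vc=[20]
5: 0x11 (blk 4, set 0) → MISS  vc=[20, 12]
6: 0x4a (blk 18, set 2) → MISS  vc=[20, 12, 26]
7: 0x29 (blk 10, set 2) → MISS  vc=[12, 26, 18]
8: 0x1a (blk 6, set 2) → MISS  vc=[26, 18, 10]
9: 0x29 (blk 10, set 2) → VC-HIT  vc=[26, 18, 6]
10: 0x1a (blk 6, set 2) → VC-HIT  vc=[26, 18, 10]

SEQ = [MISS, L1-HIT, MISS, L1-HIT, MISS, MISS, MISS, MISS, MISS, VC-HIT, VC-HIT]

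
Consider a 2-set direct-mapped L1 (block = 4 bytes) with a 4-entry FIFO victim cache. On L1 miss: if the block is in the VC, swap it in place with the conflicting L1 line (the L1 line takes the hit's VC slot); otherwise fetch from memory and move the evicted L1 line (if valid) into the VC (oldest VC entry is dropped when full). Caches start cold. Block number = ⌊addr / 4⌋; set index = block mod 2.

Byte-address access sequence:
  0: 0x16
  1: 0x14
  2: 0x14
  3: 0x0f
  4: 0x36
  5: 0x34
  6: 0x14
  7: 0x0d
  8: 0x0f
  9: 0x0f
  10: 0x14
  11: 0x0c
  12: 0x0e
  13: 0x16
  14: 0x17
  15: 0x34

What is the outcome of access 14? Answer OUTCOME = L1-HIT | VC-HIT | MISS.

OUTCOME = L1-HIT

  [0] addr=0x16 blk=5 s=1: MISS | VC []
  [1] addr=0x14 blk=5 s=1: L1-HIT | VC []
  [2] addr=0x14 blk=5 s=1: L1-HIT | VC []
  [3] addr=0xf blk=3 s=1: MISS | VC [5]
  [4] addr=0x36 blk=13 s=1: MISS | VC [5, 3]
  [5] addr=0x34 blk=13 s=1: L1-HIT | VC [5, 3]
  [6] addr=0x14 blk=5 s=1: VC-HIT | VC [13, 3]
  [7] addr=0xd blk=3 s=1: VC-HIT | VC [13, 5]
  [8] addr=0xf blk=3 s=1: L1-HIT | VC [13, 5]
  [9] addr=0xf blk=3 s=1: L1-HIT | VC [13, 5]
  [10] addr=0x14 blk=5 s=1: VC-HIT | VC [13, 3]
  [11] addr=0xc blk=3 s=1: VC-HIT | VC [13, 5]
  [12] addr=0xe blk=3 s=1: L1-HIT | VC [13, 5]
  [13] addr=0x16 blk=5 s=1: VC-HIT | VC [13, 3]
  [14] addr=0x17 blk=5 s=1: L1-HIT | VC [13, 3]
  [15] addr=0x34 blk=13 s=1: VC-HIT | VC [5, 3]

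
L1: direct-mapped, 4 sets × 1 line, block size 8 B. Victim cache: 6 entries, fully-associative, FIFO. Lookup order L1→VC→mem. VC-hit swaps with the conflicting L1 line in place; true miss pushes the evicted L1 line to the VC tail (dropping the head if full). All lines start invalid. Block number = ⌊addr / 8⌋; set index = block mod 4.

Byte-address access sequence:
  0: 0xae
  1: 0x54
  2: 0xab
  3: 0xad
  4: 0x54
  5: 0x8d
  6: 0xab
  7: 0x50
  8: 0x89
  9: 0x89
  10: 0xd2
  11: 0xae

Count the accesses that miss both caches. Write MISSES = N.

MISSES = 4

0: 0xae (blk 21, set 1) → MISS  vc=[]
1: 0x54 (blk 10, set 2) → MISS  vc=[]
2: 0xab (blk 21, set 1) → L1-HIT  vc=[]
3: 0xad (blk 21, set 1) → L1-HIT  vc=[]
4: 0x54 (blk 10, set 2) → L1-HIT  vc=[]
5: 0x8d (blk 17, set 1) → MISS  vc=[21]
6: 0xab (blk 21, set 1) → VC-HIT  vc=[17]
7: 0x50 (blk 10, set 2) → L1-HIT  vc=[17]
8: 0x89 (blk 17, set 1) → VC-HIT  vc=[21]
9: 0x89 (blk 17, set 1) → L1-HIT  vc=[21]
10: 0xd2 (blk 26, set 2) → MISS  vc=[21, 10]
11: 0xae (blk 21, set 1) → VC-HIT  vc=[17, 10]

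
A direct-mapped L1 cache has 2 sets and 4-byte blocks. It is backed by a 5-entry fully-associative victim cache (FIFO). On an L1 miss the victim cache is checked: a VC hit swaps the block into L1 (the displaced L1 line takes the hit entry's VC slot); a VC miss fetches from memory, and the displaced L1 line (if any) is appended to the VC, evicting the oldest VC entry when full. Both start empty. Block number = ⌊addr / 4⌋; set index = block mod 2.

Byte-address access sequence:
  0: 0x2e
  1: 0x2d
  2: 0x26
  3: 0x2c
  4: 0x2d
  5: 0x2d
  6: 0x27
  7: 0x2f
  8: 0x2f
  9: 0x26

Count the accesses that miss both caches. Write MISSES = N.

MISSES = 2

  [0] addr=0x2e blk=11 s=1: MISS | VC []
  [1] addr=0x2d blk=11 s=1: L1-HIT | VC []
  [2] addr=0x26 blk=9 s=1: MISS | VC [11]
  [3] addr=0x2c blk=11 s=1: VC-HIT | VC [9]
  [4] addr=0x2d blk=11 s=1: L1-HIT | VC [9]
  [5] addr=0x2d blk=11 s=1: L1-HIT | VC [9]
  [6] addr=0x27 blk=9 s=1: VC-HIT | VC [11]
  [7] addr=0x2f blk=11 s=1: VC-HIT | VC [9]
  [8] addr=0x2f blk=11 s=1: L1-HIT | VC [9]
  [9] addr=0x26 blk=9 s=1: VC-HIT | VC [11]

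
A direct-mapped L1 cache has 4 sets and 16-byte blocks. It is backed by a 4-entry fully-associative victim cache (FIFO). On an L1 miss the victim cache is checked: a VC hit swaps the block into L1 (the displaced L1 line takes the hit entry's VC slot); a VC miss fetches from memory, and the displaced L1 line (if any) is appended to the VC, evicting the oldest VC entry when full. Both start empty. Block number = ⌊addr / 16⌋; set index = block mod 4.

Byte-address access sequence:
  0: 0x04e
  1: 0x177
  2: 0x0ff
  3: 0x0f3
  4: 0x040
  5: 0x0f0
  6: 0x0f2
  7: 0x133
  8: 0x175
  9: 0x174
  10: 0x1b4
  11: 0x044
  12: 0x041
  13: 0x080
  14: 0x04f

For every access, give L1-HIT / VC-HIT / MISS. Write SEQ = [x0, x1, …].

  [0] addr=0x4e blk=4 s=0: MISS | VC []
  [1] addr=0x177 blk=23 s=3: MISS | VC []
  [2] addr=0xff blk=15 s=3: MISS | VC [23]
  [3] addr=0xf3 blk=15 s=3: L1-HIT | VC [23]
  [4] addr=0x40 blk=4 s=0: L1-HIT | VC [23]
  [5] addr=0xf0 blk=15 s=3: L1-HIT | VC [23]
  [6] addr=0xf2 blk=15 s=3: L1-HIT | VC [23]
  [7] addr=0x133 blk=19 s=3: MISS | VC [23, 15]
  [8] addr=0x175 blk=23 s=3: VC-HIT | VC [19, 15]
  [9] addr=0x174 blk=23 s=3: L1-HIT | VC [19, 15]
  [10] addr=0x1b4 blk=27 s=3: MISS | VC [19, 15, 23]
  [11] addr=0x44 blk=4 s=0: L1-HIT | VC [19, 15, 23]
  [12] addr=0x41 blk=4 s=0: L1-HIT | VC [19, 15, 23]
  [13] addr=0x80 blk=8 s=0: MISS | VC [19, 15, 23, 4]
  [14] addr=0x4f blk=4 s=0: VC-HIT | VC [19, 15, 23, 8]

SEQ = [MISS, MISS, MISS, L1-HIT, L1-HIT, L1-HIT, L1-HIT, MISS, VC-HIT, L1-HIT, MISS, L1-HIT, L1-HIT, MISS, VC-HIT]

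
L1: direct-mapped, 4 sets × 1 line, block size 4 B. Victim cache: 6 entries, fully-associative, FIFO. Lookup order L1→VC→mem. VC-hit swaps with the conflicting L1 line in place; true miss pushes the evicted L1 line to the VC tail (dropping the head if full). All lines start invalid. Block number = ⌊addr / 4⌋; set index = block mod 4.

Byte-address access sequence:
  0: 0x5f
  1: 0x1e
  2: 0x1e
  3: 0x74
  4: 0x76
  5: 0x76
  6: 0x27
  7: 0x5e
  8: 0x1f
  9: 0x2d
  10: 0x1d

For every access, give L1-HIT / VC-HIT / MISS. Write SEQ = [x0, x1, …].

SEQ = [MISS, MISS, L1-HIT, MISS, L1-HIT, L1-HIT, MISS, VC-HIT, VC-HIT, MISS, VC-HIT]

#0 0x5f→b23/s3 MISS; vc=[]
#1 0x1e→b7/s3 MISS; vc=[23]
#2 0x1e→b7/s3 L1-HIT; vc=[23]
#3 0x74→b29/s1 MISS; vc=[23]
#4 0x76→b29/s1 L1-HIT; vc=[23]
#5 0x76→b29/s1 L1-HIT; vc=[23]
#6 0x27→b9/s1 MISS; vc=[23,29]
#7 0x5e→b23/s3 VC-HIT; vc=[7,29]
#8 0x1f→b7/s3 VC-HIT; vc=[23,29]
#9 0x2d→b11/s3 MISS; vc=[23,29,7]
#10 0x1d→b7/s3 VC-HIT; vc=[23,29,11]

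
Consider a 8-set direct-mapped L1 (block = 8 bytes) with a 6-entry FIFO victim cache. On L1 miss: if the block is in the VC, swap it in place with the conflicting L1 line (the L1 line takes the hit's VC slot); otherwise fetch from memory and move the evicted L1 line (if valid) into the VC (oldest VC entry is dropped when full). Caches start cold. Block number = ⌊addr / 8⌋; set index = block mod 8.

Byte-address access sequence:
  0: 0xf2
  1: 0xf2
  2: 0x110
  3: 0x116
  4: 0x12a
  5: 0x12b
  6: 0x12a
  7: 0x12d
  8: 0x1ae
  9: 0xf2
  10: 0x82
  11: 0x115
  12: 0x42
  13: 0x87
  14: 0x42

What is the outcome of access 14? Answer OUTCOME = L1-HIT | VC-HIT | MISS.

OUTCOME = VC-HIT

0: 0xf2 (blk 30, set 6) → MISS  vc=[]
1: 0xf2 (blk 30, set 6) → L1-HIT  vc=[]
2: 0x110 (blk 34, set 2) → MISS  vc=[]
3: 0x116 (blk 34, set 2) → L1-HIT  vc=[]
4: 0x12a (blk 37, set 5) → MISS  vc=[]
5: 0x12b (blk 37, set 5) → L1-HIT  vc=[]
6: 0x12a (blk 37, set 5) → L1-HIT  vc=[]
7: 0x12d (blk 37, set 5) → L1-HIT  vc=[]
8: 0x1ae (blk 53, set 5) → MISS  vc=[37]
9: 0xf2 (blk 30, set 6) → L1-HIT  vc=[37]
10: 0x82 (blk 16, set 0) → MISS  vc=[37]
11: 0x115 (blk 34, set 2) → L1-HIT  vc=[37]
12: 0x42 (blk 8, set 0) → MISS  vc=[37, 16]
13: 0x87 (blk 16, set 0) → VC-HIT  vc=[37, 8]
14: 0x42 (blk 8, set 0) → VC-HIT  vc=[37, 16]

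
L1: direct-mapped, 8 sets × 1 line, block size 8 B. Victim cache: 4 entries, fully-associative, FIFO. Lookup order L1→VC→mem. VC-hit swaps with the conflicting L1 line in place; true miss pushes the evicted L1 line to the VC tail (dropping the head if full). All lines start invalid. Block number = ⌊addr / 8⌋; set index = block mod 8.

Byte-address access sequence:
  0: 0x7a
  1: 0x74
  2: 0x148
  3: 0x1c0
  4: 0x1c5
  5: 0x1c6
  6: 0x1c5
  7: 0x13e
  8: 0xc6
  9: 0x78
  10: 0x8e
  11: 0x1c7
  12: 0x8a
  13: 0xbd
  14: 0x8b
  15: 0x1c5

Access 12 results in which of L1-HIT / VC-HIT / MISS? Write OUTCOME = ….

OUTCOME = L1-HIT

0: 0x7a (blk 15, set 7) → MISS  vc=[]
1: 0x74 (blk 14, set 6) → MISS  vc=[]
2: 0x148 (blk 41, set 1) → MISS  vc=[]
3: 0x1c0 (blk 56, set 0) → MISS  vc=[]
4: 0x1c5 (blk 56, set 0) → L1-HIT  vc=[]
5: 0x1c6 (blk 56, set 0) → L1-HIT  vc=[]
6: 0x1c5 (blk 56, set 0) → L1-HIT  vc=[]
7: 0x13e (blk 39, set 7) → MISS  vc=[15]
8: 0xc6 (blk 24, set 0) → MISS  vc=[15, 56]
9: 0x78 (blk 15, set 7) → VC-HIT  vc=[39, 56]
10: 0x8e (blk 17, set 1) → MISS  vc=[39, 56, 41]
11: 0x1c7 (blk 56, set 0) → VC-HIT  vc=[39, 24, 41]
12: 0x8a (blk 17, set 1) → L1-HIT  vc=[39, 24, 41]
13: 0xbd (blk 23, set 7) → MISS  vc=[39, 24, 41, 15]
14: 0x8b (blk 17, set 1) → L1-HIT  vc=[39, 24, 41, 15]
15: 0x1c5 (blk 56, set 0) → L1-HIT  vc=[39, 24, 41, 15]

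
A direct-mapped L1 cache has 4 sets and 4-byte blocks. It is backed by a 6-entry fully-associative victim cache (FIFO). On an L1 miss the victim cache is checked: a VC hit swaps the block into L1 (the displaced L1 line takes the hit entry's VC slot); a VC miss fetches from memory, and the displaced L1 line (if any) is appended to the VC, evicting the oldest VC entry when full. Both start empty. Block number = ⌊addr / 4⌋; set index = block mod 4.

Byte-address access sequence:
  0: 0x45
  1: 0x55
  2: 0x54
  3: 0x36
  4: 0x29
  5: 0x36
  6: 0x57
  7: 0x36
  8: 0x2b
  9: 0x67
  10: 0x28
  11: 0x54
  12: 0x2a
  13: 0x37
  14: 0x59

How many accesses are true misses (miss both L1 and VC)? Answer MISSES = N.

0: 0x45 (blk 17, set 1) → MISS  vc=[]
1: 0x55 (blk 21, set 1) → MISS  vc=[17]
2: 0x54 (blk 21, set 1) → L1-HIT  vc=[17]
3: 0x36 (blk 13, set 1) → MISS  vc=[17, 21]
4: 0x29 (blk 10, set 2) → MISS  vc=[17, 21]
5: 0x36 (blk 13, set 1) → L1-HIT  vc=[17, 21]
6: 0x57 (blk 21, set 1) → VC-HIT  vc=[17, 13]
7: 0x36 (blk 13, set 1) → VC-HIT  vc=[17, 21]
8: 0x2b (blk 10, set 2) → L1-HIT  vc=[17, 21]
9: 0x67 (blk 25, set 1) → MISS  vc=[17, 21, 13]
10: 0x28 (blk 10, set 2) → L1-HIT  vc=[17, 21, 13]
11: 0x54 (blk 21, set 1) → VC-HIT  vc=[17, 25, 13]
12: 0x2a (blk 10, set 2) → L1-HIT  vc=[17, 25, 13]
13: 0x37 (blk 13, set 1) → VC-HIT  vc=[17, 25, 21]
14: 0x59 (blk 22, set 2) → MISS  vc=[17, 25, 21, 10]

MISSES = 6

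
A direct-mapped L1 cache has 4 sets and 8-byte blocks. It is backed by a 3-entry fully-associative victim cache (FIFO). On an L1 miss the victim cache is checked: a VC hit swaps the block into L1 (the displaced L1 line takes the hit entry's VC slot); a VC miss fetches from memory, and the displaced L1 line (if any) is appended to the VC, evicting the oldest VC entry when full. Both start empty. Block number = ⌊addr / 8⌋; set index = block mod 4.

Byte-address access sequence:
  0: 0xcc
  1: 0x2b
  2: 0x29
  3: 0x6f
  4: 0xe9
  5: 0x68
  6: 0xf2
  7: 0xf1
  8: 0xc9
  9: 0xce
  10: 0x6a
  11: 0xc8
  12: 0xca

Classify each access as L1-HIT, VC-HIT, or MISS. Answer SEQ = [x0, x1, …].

SEQ = [MISS, MISS, L1-HIT, MISS, MISS, VC-HIT, MISS, L1-HIT, VC-HIT, L1-HIT, VC-HIT, VC-HIT, L1-HIT]

  [0] addr=0xcc blk=25 s=1: MISS | VC []
  [1] addr=0x2b blk=5 s=1: MISS | VC [25]
  [2] addr=0x29 blk=5 s=1: L1-HIT | VC [25]
  [3] addr=0x6f blk=13 s=1: MISS | VC [25, 5]
  [4] addr=0xe9 blk=29 s=1: MISS | VC [25, 5, 13]
  [5] addr=0x68 blk=13 s=1: VC-HIT | VC [25, 5, 29]
  [6] addr=0xf2 blk=30 s=2: MISS | VC [25, 5, 29]
  [7] addr=0xf1 blk=30 s=2: L1-HIT | VC [25, 5, 29]
  [8] addr=0xc9 blk=25 s=1: VC-HIT | VC [13, 5, 29]
  [9] addr=0xce blk=25 s=1: L1-HIT | VC [13, 5, 29]
  [10] addr=0x6a blk=13 s=1: VC-HIT | VC [25, 5, 29]
  [11] addr=0xc8 blk=25 s=1: VC-HIT | VC [13, 5, 29]
  [12] addr=0xca blk=25 s=1: L1-HIT | VC [13, 5, 29]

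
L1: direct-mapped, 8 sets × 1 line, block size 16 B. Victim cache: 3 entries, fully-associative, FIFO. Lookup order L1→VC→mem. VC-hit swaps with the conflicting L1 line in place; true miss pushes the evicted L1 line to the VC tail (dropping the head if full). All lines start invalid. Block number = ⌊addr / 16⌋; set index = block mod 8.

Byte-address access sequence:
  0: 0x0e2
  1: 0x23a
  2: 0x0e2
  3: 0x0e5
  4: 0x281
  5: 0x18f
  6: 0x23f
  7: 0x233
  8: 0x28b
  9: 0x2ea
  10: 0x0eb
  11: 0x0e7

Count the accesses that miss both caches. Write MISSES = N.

MISSES = 5

  [0] addr=0xe2 blk=14 s=6: MISS | VC []
  [1] addr=0x23a blk=35 s=3: MISS | VC []
  [2] addr=0xe2 blk=14 s=6: L1-HIT | VC []
  [3] addr=0xe5 blk=14 s=6: L1-HIT | VC []
  [4] addr=0x281 blk=40 s=0: MISS | VC []
  [5] addr=0x18f blk=24 s=0: MISS | VC [40]
  [6] addr=0x23f blk=35 s=3: L1-HIT | VC [40]
  [7] addr=0x233 blk=35 s=3: L1-HIT | VC [40]
  [8] addr=0x28b blk=40 s=0: VC-HIT | VC [24]
  [9] addr=0x2ea blk=46 s=6: MISS | VC [24, 14]
  [10] addr=0xeb blk=14 s=6: VC-HIT | VC [24, 46]
  [11] addr=0xe7 blk=14 s=6: L1-HIT | VC [24, 46]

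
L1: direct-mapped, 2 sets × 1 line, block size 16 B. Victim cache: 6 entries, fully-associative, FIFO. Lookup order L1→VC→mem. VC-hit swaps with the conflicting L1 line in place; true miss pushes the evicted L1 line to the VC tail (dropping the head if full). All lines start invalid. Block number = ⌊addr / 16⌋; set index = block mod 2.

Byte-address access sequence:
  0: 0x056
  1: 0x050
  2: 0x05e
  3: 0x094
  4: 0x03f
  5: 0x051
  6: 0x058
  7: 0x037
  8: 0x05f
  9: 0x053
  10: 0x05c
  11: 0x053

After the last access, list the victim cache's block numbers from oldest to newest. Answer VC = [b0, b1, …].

VC = [3, 9]

  [0] addr=0x56 blk=5 s=1: MISS | VC []
  [1] addr=0x50 blk=5 s=1: L1-HIT | VC []
  [2] addr=0x5e blk=5 s=1: L1-HIT | VC []
  [3] addr=0x94 blk=9 s=1: MISS | VC [5]
  [4] addr=0x3f blk=3 s=1: MISS | VC [5, 9]
  [5] addr=0x51 blk=5 s=1: VC-HIT | VC [3, 9]
  [6] addr=0x58 blk=5 s=1: L1-HIT | VC [3, 9]
  [7] addr=0x37 blk=3 s=1: VC-HIT | VC [5, 9]
  [8] addr=0x5f blk=5 s=1: VC-HIT | VC [3, 9]
  [9] addr=0x53 blk=5 s=1: L1-HIT | VC [3, 9]
  [10] addr=0x5c blk=5 s=1: L1-HIT | VC [3, 9]
  [11] addr=0x53 blk=5 s=1: L1-HIT | VC [3, 9]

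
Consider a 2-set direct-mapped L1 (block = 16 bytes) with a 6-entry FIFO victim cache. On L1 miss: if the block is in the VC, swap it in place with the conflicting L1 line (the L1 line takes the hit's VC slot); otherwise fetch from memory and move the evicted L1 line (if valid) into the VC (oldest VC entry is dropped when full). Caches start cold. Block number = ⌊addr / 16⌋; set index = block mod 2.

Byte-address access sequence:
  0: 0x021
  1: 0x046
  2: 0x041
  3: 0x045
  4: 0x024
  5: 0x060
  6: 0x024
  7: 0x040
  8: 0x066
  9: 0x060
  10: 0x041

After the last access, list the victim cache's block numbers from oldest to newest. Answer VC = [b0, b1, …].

VC = [2, 6]

0: 0x21 (blk 2, set 0) → MISS  vc=[]
1: 0x46 (blk 4, set 0) → MISS  vc=[2]
2: 0x41 (blk 4, set 0) → L1-HIT  vc=[2]
3: 0x45 (blk 4, set 0) → L1-HIT  vc=[2]
4: 0x24 (blk 2, set 0) → VC-HIT  vc=[4]
5: 0x60 (blk 6, set 0) → MISS  vc=[4, 2]
6: 0x24 (blk 2, set 0) → VC-HIT  vc=[4, 6]
7: 0x40 (blk 4, set 0) → VC-HIT  vc=[2, 6]
8: 0x66 (blk 6, set 0) → VC-HIT  vc=[2, 4]
9: 0x60 (blk 6, set 0) → L1-HIT  vc=[2, 4]
10: 0x41 (blk 4, set 0) → VC-HIT  vc=[2, 6]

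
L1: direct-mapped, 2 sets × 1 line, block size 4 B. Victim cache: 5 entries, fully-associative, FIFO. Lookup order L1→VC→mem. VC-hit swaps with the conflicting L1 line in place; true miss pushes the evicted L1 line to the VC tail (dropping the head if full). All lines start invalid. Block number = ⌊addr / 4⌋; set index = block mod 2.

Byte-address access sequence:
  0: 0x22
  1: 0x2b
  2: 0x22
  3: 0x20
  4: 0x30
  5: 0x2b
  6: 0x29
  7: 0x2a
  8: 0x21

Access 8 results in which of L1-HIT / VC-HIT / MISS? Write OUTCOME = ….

OUTCOME = VC-HIT

#0 0x22→b8/s0 MISS; vc=[]
#1 0x2b→b10/s0 MISS; vc=[8]
#2 0x22→b8/s0 VC-HIT; vc=[10]
#3 0x20→b8/s0 L1-HIT; vc=[10]
#4 0x30→b12/s0 MISS; vc=[10,8]
#5 0x2b→b10/s0 VC-HIT; vc=[12,8]
#6 0x29→b10/s0 L1-HIT; vc=[12,8]
#7 0x2a→b10/s0 L1-HIT; vc=[12,8]
#8 0x21→b8/s0 VC-HIT; vc=[12,10]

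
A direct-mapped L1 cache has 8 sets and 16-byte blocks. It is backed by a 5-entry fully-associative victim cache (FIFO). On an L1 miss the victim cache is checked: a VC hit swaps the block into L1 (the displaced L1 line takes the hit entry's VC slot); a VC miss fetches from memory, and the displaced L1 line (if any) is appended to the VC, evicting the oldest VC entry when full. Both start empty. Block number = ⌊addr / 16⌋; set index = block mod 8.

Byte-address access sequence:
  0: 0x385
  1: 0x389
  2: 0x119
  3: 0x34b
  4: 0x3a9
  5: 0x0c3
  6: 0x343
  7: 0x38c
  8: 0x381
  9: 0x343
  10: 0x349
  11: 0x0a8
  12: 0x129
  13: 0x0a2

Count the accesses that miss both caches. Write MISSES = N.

0: 0x385 (blk 56, set 0) → MISS  vc=[]
1: 0x389 (blk 56, set 0) → L1-HIT  vc=[]
2: 0x119 (blk 17, set 1) → MISS  vc=[]
3: 0x34b (blk 52, set 4) → MISS  vc=[]
4: 0x3a9 (blk 58, set 2) → MISS  vc=[]
5: 0xc3 (blk 12, set 4) → MISS  vc=[52]
6: 0x343 (blk 52, set 4) → VC-HIT  vc=[12]
7: 0x38c (blk 56, set 0) → L1-HIT  vc=[12]
8: 0x381 (blk 56, set 0) → L1-HIT  vc=[12]
9: 0x343 (blk 52, set 4) → L1-HIT  vc=[12]
10: 0x349 (blk 52, set 4) → L1-HIT  vc=[12]
11: 0xa8 (blk 10, set 2) → MISS  vc=[12, 58]
12: 0x129 (blk 18, set 2) → MISS  vc=[12, 58, 10]
13: 0xa2 (blk 10, set 2) → VC-HIT  vc=[12, 58, 18]

MISSES = 7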